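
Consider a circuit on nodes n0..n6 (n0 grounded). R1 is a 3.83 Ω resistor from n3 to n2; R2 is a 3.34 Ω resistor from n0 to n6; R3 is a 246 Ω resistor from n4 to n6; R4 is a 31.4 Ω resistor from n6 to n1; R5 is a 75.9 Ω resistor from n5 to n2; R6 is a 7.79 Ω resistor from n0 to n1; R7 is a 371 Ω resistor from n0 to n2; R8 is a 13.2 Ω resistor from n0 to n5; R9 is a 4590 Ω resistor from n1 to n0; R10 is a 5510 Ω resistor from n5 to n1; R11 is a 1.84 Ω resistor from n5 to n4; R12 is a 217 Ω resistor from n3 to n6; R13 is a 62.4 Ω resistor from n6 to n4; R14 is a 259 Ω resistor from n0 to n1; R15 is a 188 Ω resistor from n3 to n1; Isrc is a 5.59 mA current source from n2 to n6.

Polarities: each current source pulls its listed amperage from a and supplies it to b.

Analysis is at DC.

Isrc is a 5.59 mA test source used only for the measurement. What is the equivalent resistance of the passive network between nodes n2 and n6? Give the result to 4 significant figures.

R_eq = 43.55 Ω

MNA unknowns: 6 node voltages V₁..V_6
R1: Y=0.2611 on G[3,2]
R2: Y=0.2994 on G[0,6]
R3: Y=0.004065 on G[4,6]
R4: Y=0.03185 on G[6,1]
R5: Y=0.01318 on G[5,2]
R6: Y=0.1284 on G[0,1]
R7: Y=0.002695 on G[0,2]
R8: Y=0.07576 on G[0,5]
R9: Y=0.0002179 on G[1,0]
R10: Y=0.0001815 on G[5,1]
R11: Y=0.5435 on G[5,4]
R12: Y=0.004608 on G[3,6]
R13: Y=0.01603 on G[6,4]
R14: Y=0.003861 on G[0,1]
R15: Y=0.005319 on G[3,1]
Isrc: z[2]−=0.00559, z[6]+=0.00559
solve → V1=-0.004988, V2=-0.2325, V3=-0.2239, V4=-0.02496, V5=-0.02629, V6=0.01095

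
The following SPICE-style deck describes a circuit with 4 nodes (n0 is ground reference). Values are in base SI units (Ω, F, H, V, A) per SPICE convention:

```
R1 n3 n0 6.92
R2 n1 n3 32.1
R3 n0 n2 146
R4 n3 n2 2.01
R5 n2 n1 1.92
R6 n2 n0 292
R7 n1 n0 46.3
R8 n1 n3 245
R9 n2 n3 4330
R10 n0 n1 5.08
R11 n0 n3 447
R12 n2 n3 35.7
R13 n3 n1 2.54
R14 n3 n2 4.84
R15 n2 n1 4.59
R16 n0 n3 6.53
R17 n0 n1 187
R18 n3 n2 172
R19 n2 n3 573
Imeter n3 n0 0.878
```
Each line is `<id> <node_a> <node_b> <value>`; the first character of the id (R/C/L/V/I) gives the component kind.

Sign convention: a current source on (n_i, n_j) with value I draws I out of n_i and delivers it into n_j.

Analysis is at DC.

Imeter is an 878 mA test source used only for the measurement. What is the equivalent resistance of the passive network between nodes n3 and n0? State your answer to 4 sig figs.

Element admittances at DC:
  Y(R1) = 0.1445 S between n3,n0
  Y(R2) = 0.03115 S between n1,n3
  Y(R3) = 0.006849 S between n0,n2
  Y(R4) = 0.4975 S between n3,n2
  Y(R5) = 0.5208 S between n2,n1
  Y(R6) = 0.003425 S between n2,n0
  Y(R7) = 0.02160 S between n1,n0
  Y(R8) = 0.004082 S between n1,n3
  Y(R9) = 0.0002309 S between n2,n3
  Y(R10) = 0.1969 S between n0,n1
  Y(R11) = 0.002237 S between n0,n3
  Y(R12) = 0.02801 S between n2,n3
  Y(R13) = 0.3937 S between n3,n1
  Y(R14) = 0.2066 S between n3,n2
  Y(R15) = 0.2179 S between n2,n1
  Y(R16) = 0.1531 S between n0,n3
  Y(R17) = 0.005348 S between n0,n1
  Y(R18) = 0.005814 S between n3,n2
  Y(R19) = 0.001745 S between n2,n3
  Imeter: injects 0.878 A into n0 (from n3)
Assemble and solve the 3×3 MNA system:
  V(n1)=-1.413  V(n2)=-1.605  V(n3)=-1.819

R_eq = 2.071 Ω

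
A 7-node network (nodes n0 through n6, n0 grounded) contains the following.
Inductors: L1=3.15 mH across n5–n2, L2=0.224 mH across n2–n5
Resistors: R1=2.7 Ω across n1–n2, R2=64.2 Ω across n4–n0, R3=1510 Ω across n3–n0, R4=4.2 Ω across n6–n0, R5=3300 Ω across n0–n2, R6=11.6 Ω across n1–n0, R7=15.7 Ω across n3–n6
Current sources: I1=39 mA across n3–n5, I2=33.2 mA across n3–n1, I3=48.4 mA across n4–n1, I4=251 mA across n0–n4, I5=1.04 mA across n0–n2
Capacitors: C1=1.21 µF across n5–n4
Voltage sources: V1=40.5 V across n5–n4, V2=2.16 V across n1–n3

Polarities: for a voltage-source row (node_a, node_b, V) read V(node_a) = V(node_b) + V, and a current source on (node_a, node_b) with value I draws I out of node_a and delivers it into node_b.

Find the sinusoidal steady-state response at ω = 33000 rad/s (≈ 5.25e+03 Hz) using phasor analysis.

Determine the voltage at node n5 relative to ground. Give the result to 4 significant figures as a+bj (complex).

8.694+4.403j V

Element admittances at ω=33000 rad/s:
  Y(L1) = 0.000-0.009620j S between n5,n2
  Y(R1) = 0.3704+0.000j S between n1,n2
  I1: injects 0.039 A into n5 (from n3)
  I2: injects 0.0332 A into n1 (from n3)
  Y(R2) = 0.01558+0.000j S between n4,n0
  Y(R3) = 0.0006623+0.000j S between n3,n0
  I3: injects 0.0484 A into n1 (from n4)
  I4: injects 0.251 A into n4 (from n0)
  I5: injects 0.00104 A into n2 (from n0)
  Y(R4) = 0.2381+0.000j S between n6,n0
  Y(R5) = 0.0003030+0.000j S between n0,n2
  Y(C1) = 0.000+0.03993j S between n5,n4
  Y(R6) = 0.08621+0.000j S between n1,n0
  Y(L2) = 0.000-0.1353j S between n2,n5
  Y(R7) = 0.06369+0.000j S between n3,n6
  V1: constraint V(n5)−V(n4) = 40.5
  V2: constraint V(n1)−V(n3) = 2.16
Assemble and solve the 8×8 MNA system:
  V(n1)=6.235-0.4987j  V(n2)=8.221-0.6833j  V(n3)=4.075-0.4987j  V(n4)=-31.81+4.403j  V(n5)=8.694+4.403j  V(n6)=0.8600-0.1052j
  i(V1)=-0.6980-1.549j  i(V2)=0.2797-0.02539j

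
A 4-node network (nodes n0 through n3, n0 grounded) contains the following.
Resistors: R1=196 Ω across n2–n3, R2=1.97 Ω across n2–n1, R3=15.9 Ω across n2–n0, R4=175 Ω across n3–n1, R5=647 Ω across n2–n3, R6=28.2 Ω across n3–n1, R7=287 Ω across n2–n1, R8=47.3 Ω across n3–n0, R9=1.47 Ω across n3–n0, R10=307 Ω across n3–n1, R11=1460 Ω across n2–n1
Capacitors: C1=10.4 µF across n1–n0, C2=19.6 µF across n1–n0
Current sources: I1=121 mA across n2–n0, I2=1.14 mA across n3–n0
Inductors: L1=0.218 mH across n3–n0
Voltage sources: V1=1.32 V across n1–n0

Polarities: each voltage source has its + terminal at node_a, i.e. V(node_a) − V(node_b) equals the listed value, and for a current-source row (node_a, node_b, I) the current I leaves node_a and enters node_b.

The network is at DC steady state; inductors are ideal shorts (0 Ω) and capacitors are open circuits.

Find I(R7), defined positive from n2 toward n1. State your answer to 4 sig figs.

-0.001275 A

MNA unknowns: 3 node voltages V₁..V_3 plus 2 source currents (L1, V1)
R1: Y=0.005102 on G[2,3]
R2: Y=0.5076 on G[2,1]
R3: Y=0.06289 on G[2,0]
R4: Y=0.005714 on G[3,1]
R5: Y=0.001546 on G[2,3]
R6: Y=0.03546 on G[3,1]
R7: Y=0.003484 on G[2,1]
C1: Y=0.000 on G[1,0]
I1: z[2]−=0.121, z[0]+=0.121
R8: Y=0.02114 on G[3,0]
C2: Y=0.000 on G[1,0]
R9: Y=0.6803 on G[3,0]
R10: Y=0.003257 on G[3,1]
I2: z[3]−=0.00114, z[0]+=0.00114
L1: row V3−V0=0, i_L1 at 3,0
R11: Y=0.0006849 on G[2,1]
V1: row V1−V0=1.32, i_V1 at 1,0
solve → V1=1.320, V2=0.9539, V3=0.000
aux → i_L1=0.06385, i_V1=-0.2460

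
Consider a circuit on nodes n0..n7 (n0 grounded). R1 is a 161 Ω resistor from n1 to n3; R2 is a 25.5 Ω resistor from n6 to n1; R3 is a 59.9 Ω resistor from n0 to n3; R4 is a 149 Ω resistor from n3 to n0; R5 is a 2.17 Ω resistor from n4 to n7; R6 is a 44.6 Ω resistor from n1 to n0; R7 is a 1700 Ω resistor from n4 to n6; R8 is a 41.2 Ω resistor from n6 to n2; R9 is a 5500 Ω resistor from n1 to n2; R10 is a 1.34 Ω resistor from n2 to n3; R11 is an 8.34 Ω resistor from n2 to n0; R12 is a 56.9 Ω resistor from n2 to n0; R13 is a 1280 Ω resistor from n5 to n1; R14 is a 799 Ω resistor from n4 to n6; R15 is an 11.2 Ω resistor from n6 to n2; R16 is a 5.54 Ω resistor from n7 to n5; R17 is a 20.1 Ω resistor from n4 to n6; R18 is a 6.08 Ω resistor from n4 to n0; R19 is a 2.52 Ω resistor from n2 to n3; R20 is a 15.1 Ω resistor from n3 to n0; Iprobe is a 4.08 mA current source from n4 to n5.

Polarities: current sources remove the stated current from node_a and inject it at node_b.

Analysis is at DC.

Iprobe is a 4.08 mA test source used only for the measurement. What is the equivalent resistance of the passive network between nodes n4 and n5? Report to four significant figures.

Element admittances at DC:
  Y(R1) = 0.006211 S between n1,n3
  Y(R2) = 0.03922 S between n6,n1
  Y(R3) = 0.01669 S between n0,n3
  Y(R4) = 0.006711 S between n3,n0
  Y(R5) = 0.4608 S between n4,n7
  Y(R6) = 0.02242 S between n1,n0
  Y(R7) = 0.0005882 S between n4,n6
  Y(R8) = 0.02427 S between n6,n2
  Y(R9) = 0.0001818 S between n1,n2
  Y(R10) = 0.7463 S between n2,n3
  Y(R11) = 0.1199 S between n2,n0
  Y(R12) = 0.01757 S between n2,n0
  Y(R13) = 0.0007813 S between n5,n1
  Y(R14) = 0.001252 S between n4,n6
  Y(R15) = 0.08929 S between n6,n2
  Y(R16) = 0.1805 S between n7,n5
  Y(R17) = 0.04975 S between n4,n6
  Y(R18) = 0.1645 S between n4,n0
  Y(R19) = 0.3968 S between n2,n3
  Y(R20) = 0.06623 S between n3,n0
  Iprobe: injects 0.00408 A into n5 (from n4)
Assemble and solve the 7×7 MNA system:
  V(n1)=0.0003958  V(n2)=2.980e-05  V(n3)=2.948e-05  V(n4)=-9.493e-05  V(n5)=0.03118  V(n6)=6.854e-05  V(n7)=0.008706

R_eq = 7.665 Ω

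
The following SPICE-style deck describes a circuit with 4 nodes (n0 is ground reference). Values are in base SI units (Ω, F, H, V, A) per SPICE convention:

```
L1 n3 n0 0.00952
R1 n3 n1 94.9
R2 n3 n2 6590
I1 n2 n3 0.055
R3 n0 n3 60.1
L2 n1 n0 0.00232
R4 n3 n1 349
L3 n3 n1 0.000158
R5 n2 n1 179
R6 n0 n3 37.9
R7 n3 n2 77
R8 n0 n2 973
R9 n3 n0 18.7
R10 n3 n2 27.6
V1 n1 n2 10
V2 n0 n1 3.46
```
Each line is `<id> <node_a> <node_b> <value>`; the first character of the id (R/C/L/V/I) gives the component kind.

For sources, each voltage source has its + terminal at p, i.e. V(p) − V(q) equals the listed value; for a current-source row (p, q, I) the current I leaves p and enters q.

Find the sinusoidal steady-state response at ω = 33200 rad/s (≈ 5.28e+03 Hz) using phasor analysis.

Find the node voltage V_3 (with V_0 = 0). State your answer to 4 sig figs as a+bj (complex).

Element admittances at ω=33200 rad/s:
  Y(L1) = 0.000-0.003164j S between n3,n0
  Y(R1) = 0.01054+0.000j S between n3,n1
  Y(R2) = 0.0001517+0.000j S between n3,n2
  I1: injects 0.055 A into n3 (from n2)
  Y(R3) = 0.01664+0.000j S between n0,n3
  Y(L2) = 0.000-0.01298j S between n1,n0
  Y(R4) = 0.002865+0.000j S between n3,n1
  Y(L3) = 0.000-0.1906j S between n3,n1
  Y(R5) = 0.005587+0.000j S between n2,n1
  Y(R6) = 0.02639+0.000j S between n0,n3
  Y(R7) = 0.01299+0.000j S between n3,n2
  Y(R8) = 0.001028+0.000j S between n0,n2
  Y(R9) = 0.05348+0.000j S between n3,n0
  Y(R10) = 0.03623+0.000j S between n3,n2
  V1: constraint V(n1)−V(n2) = 10
  V2: constraint V(n0)−V(n1) = 3.46
Assemble and solve the 5×5 MNA system:
  V(n1)=-3.460+0.000j  V(n2)=-13.46+0.000j  V(n3)=-3.692-0.3505j
  i(V1)=-0.4970+0.01731j  i(V2)=-0.3712+0.02278j

-3.692-0.3505j V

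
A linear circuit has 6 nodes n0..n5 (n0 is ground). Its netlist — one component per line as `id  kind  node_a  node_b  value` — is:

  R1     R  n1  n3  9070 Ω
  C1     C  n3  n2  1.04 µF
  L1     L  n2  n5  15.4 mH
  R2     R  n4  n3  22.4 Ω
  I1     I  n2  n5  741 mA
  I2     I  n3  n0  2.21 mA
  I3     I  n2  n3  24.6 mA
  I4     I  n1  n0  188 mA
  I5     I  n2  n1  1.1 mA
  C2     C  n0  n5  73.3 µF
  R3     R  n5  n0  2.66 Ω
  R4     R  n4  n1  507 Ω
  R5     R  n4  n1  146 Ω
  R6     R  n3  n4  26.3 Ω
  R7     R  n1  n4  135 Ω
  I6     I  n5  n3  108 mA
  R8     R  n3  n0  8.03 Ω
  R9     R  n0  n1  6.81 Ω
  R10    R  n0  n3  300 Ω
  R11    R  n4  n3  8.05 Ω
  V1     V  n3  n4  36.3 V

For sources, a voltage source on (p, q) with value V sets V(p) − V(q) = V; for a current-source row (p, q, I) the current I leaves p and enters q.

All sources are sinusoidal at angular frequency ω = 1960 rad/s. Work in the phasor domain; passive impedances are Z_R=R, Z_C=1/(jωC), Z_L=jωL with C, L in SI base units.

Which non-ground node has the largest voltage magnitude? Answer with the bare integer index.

4

Apply KCL at each of the 5 non-ground nodes and solve the resulting linear system.
Node n1: branches {R1, I4, I5, R4, R5, R7, R9} → V_1 = -4.270-0.008033j
Node n2: branches {C1, L1, I1, I3, I5} → V_2 = -0.7607-24.45j
Node n3: branches {R1, C1, R2, I2, I3, R6, I6, R8, R10, R11, V1} → V_3 = 4.850-0.08022j
Node n4: branches {R2, R4, R5, R6, R7, R11, V1} → V_4 = -31.45-0.08022j
Node n5: branches {L1, I1, C2, R3, I6} → V_5 = -0.4155+0.1892j
Source currents: i(V1)=-7.951-0.001172j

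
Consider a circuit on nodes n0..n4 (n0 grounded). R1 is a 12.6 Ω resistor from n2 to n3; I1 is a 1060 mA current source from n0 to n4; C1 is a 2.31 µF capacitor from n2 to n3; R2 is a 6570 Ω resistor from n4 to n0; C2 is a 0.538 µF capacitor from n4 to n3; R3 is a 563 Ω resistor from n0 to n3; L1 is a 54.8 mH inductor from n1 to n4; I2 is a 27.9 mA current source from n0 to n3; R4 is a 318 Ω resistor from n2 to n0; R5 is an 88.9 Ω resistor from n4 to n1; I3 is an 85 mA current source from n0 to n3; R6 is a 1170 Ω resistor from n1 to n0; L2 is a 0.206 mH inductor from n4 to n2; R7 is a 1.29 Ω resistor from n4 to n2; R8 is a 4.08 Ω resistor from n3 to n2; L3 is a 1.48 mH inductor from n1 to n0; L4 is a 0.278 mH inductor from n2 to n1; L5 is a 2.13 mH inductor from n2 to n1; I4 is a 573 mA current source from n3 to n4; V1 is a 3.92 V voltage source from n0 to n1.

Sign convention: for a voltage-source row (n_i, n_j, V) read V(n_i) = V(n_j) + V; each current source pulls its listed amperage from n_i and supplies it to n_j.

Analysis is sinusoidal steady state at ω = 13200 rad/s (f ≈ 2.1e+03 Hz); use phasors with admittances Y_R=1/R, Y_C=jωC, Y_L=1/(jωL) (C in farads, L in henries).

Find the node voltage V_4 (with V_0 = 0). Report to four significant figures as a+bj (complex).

Element admittances at ω=13200 rad/s:
  Y(R1) = 0.07937+0.000j S between n2,n3
  I1: injects 1.06 A into n4 (from n0)
  Y(C1) = 0.000+0.03049j S between n2,n3
  Y(R2) = 0.0001522+0.000j S between n4,n0
  Y(C2) = 0.000+0.007102j S between n4,n3
  Y(R3) = 0.001776+0.000j S between n0,n3
  Y(L1) = 0.000-0.001382j S between n1,n4
  I2: injects 0.0279 A into n3 (from n0)
  Y(R4) = 0.003145+0.000j S between n2,n0
  Y(R5) = 0.01125+0.000j S between n4,n1
  I3: injects 0.085 A into n3 (from n0)
  Y(R6) = 0.0008547+0.000j S between n1,n0
  Y(L2) = 0.000-0.3678j S between n4,n2
  Y(R7) = 0.7752+0.000j S between n4,n2
  Y(R8) = 0.2451+0.000j S between n3,n2
  Y(L3) = 0.000-0.05119j S between n1,n0
  Y(L4) = 0.000-0.2725j S between n2,n1
  Y(L5) = 0.000-0.03557j S between n2,n1
  I4: injects 0.573 A into n4 (from n3)
  V1: constraint V(n0)−V(n1) = 3.92
Assemble and solve the 5×5 MNA system:
  V(n1)=-3.920+0.000j  V(n2)=-3.700+3.784j  V(n3)=-5.086+3.961j  V(n4)=-1.971+4.513j
  i(V1)=-1.197+0.2203j

-1.971+4.513j V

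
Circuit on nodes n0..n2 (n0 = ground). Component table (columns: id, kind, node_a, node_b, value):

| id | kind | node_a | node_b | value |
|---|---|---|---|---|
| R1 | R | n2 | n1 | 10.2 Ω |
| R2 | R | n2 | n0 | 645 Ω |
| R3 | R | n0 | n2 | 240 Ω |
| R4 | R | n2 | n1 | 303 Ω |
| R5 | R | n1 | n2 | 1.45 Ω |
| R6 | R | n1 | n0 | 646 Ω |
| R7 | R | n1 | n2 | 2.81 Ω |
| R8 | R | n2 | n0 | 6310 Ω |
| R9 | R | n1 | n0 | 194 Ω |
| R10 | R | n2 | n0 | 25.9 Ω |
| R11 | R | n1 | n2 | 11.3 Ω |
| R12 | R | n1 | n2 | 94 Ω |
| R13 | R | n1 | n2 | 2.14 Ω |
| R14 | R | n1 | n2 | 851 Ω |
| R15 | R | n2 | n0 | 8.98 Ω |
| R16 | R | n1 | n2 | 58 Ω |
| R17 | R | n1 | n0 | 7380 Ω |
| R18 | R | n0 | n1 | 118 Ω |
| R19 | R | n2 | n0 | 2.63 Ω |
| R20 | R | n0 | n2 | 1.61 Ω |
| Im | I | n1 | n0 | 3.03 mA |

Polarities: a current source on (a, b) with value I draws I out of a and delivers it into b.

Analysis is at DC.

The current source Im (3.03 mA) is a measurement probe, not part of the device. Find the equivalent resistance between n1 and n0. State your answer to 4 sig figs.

Element admittances at DC:
  Y(R1) = 0.09804 S between n2,n1
  Y(R2) = 0.001550 S between n2,n0
  Y(R3) = 0.004167 S between n0,n2
  Y(R4) = 0.003300 S between n2,n1
  Y(R5) = 0.6897 S between n1,n2
  Y(R6) = 0.001548 S between n1,n0
  Y(R7) = 0.3559 S between n1,n2
  Y(R8) = 0.0001585 S between n2,n0
  Y(R9) = 0.005155 S between n1,n0
  Y(R10) = 0.03861 S between n2,n0
  Y(R11) = 0.08850 S between n1,n2
  Y(R12) = 0.01064 S between n1,n2
  Y(R13) = 0.4673 S between n1,n2
  Y(R14) = 0.001175 S between n1,n2
  Y(R15) = 0.1114 S between n2,n0
  Y(R16) = 0.01724 S between n1,n2
  Y(R17) = 0.0001355 S between n1,n0
  Y(R18) = 0.008475 S between n0,n1
  Y(R19) = 0.3802 S between n2,n0
  Y(R20) = 0.6211 S between n0,n2
  Im: injects 0.00303 A into n0 (from n1)
Assemble and solve the 2×2 MNA system:
  V(n1)=-0.004274  V(n2)=-0.002562

R_eq = 1.410 Ω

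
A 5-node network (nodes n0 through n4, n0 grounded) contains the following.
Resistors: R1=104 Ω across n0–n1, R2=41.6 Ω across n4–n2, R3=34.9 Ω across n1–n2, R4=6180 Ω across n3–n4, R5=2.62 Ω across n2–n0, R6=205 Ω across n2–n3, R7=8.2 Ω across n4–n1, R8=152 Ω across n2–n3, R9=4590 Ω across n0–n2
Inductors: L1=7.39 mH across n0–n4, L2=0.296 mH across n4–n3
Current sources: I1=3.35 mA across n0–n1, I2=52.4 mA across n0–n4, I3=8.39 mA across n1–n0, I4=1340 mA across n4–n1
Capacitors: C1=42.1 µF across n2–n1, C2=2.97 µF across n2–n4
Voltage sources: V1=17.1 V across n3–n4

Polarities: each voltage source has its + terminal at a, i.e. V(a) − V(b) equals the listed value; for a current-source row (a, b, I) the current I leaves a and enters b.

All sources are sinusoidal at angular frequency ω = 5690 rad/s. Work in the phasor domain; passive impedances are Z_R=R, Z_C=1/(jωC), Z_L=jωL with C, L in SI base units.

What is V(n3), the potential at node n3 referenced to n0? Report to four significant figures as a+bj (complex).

8.057-1.533j V

MNA unknowns: 4 node voltages V₁..V_4 plus 1 source current (V1)
R1: Y=0.009615+0.000j on G[0,1]
L1: Y=0.000-0.02378j on G[0,4]
R2: Y=0.02404+0.000j on G[4,2]
I1: z[0]−=0.00335, z[1]+=0.00335
I2: z[0]−=0.0524, z[4]+=0.0524
R3: Y=0.02865+0.000j on G[1,2]
R4: Y=0.0001618+0.000j on G[3,4]
L2: Y=0.000-0.5937j on G[4,3]
R5: Y=0.3817+0.000j on G[2,0]
C1: Y=0.000+0.2395j on G[2,1]
R6: Y=0.004878+0.000j on G[2,3]
R7: Y=0.1220+0.000j on G[4,1]
R8: Y=0.006579+0.000j on G[2,3]
R9: Y=0.0002179+0.000j on G[0,2]
C2: Y=0.000+0.01690j on G[2,4]
I3: z[1]−=0.00839, z[0]+=0.00839
I4: z[4]−=1.34, z[1]+=1.34
V1: row V3−V4=17.1, i_V1 at 3,4
solve → V1=0.2682-1.345j, V2=0.2127-0.5293j, V3=8.057-1.533j, V4=-9.043-1.533j
aux → i_V1=-0.09264+10.16j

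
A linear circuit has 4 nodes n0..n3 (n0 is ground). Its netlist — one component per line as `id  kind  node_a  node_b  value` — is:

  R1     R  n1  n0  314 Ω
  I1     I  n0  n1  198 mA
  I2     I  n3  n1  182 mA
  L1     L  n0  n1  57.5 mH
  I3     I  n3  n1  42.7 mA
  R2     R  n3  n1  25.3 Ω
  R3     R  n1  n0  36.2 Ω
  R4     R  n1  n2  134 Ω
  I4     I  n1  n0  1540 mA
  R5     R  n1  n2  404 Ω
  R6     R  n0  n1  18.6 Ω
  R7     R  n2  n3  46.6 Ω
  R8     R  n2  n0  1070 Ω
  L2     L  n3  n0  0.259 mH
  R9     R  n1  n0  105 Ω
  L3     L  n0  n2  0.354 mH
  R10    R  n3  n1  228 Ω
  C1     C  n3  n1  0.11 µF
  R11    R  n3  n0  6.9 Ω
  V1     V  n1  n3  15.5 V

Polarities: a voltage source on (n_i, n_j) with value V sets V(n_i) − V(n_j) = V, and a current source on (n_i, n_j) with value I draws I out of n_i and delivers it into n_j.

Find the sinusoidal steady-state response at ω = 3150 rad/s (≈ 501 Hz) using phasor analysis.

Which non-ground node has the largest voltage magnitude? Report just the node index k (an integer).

1

Element admittances at ω=3150 rad/s:
  Y(R1) = 0.003185+0.000j S between n1,n0
  I1: injects 0.198 A into n1 (from n0)
  I2: injects 0.182 A into n1 (from n3)
  Y(L1) = 0.000-0.005521j S between n0,n1
  I3: injects 0.0427 A into n1 (from n3)
  Y(R2) = 0.03953+0.000j S between n3,n1
  Y(R3) = 0.02762+0.000j S between n1,n0
  Y(R4) = 0.007463+0.000j S between n1,n2
  I4: injects 1.54 A into n0 (from n1)
  Y(R5) = 0.002475+0.000j S between n1,n2
  Y(R6) = 0.05376+0.000j S between n0,n1
  Y(R7) = 0.02146+0.000j S between n2,n3
  Y(R8) = 0.0009346+0.000j S between n2,n0
  Y(L2) = 0.000-1.226j S between n3,n0
  Y(R9) = 0.009524+0.000j S between n1,n0
  Y(L3) = 0.000-0.8968j S between n0,n2
  Y(R10) = 0.004386+0.000j S between n3,n1
  Y(C1) = 0.000+0.0003465j S between n3,n1
  Y(R11) = 0.1449+0.000j S between n3,n0
  V1: constraint V(n1)−V(n3) = 15.5
Assemble and solve the 4×4 MNA system:
  V(n1)=14.93-2.272j  V(n2)=0.08490+0.1487j  V(n3)=-0.5723-2.272j
  i(V1)=-3.338+0.3149j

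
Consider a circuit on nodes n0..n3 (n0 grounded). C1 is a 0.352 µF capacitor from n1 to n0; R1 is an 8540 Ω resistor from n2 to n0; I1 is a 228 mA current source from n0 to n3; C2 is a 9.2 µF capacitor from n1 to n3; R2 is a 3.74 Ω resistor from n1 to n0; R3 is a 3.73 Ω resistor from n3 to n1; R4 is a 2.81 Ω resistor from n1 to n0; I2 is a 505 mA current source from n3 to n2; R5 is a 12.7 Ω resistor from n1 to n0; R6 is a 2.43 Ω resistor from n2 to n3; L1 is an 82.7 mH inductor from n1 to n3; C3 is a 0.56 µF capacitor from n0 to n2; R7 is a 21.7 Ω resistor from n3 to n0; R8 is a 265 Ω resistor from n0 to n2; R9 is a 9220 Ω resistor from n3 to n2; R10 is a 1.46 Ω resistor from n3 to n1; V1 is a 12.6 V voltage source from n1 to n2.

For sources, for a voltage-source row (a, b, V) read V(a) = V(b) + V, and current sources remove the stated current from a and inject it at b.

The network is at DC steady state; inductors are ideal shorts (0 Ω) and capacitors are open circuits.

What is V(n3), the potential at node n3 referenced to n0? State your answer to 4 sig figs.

Apply KCL at each of the 3 non-ground nodes and solve the resulting linear system.
Node n1: branches {C1, C2, R2, R3, R4, R5, L1, R10, V1} → V_1 = 0.3684
Node n2: branches {R1, I2, R6, C3, R8, R9, V1} → V_2 = -12.23
Node n3: branches {I1, C2, R3, I2, R6, L1, R7, R9, R10} → V_3 = 0.3684
Source currents: i(L1)=5.481, i(V1)=-5.739

0.3684 V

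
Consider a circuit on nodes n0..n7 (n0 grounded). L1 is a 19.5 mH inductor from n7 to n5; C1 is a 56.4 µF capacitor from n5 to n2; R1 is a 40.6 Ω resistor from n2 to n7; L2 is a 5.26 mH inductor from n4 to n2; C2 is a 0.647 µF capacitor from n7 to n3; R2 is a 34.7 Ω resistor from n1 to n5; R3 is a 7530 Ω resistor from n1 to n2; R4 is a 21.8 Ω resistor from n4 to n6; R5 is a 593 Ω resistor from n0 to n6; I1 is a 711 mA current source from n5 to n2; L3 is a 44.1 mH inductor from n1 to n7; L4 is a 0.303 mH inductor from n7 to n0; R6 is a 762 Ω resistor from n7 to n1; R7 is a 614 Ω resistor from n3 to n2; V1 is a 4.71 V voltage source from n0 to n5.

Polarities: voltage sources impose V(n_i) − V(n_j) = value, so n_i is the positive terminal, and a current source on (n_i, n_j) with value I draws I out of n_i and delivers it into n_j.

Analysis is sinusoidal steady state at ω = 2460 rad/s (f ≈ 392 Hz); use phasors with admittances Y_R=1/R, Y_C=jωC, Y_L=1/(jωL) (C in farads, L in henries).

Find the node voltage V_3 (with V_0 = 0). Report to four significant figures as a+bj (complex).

-4.678-1.209j V

MNA unknowns: 7 node voltages V₁..V_7 plus 1 source current (V1)
L1: Y=0.000-0.02085j on G[7,5]
C1: Y=0.000+0.1387j on G[5,2]
R1: Y=0.02463+0.000j on G[2,7]
L2: Y=0.000-0.07728j on G[4,2]
C2: Y=0.000+0.001592j on G[7,3]
R2: Y=0.02882+0.000j on G[1,5]
R3: Y=0.0001328+0.000j on G[1,2]
R4: Y=0.04587+0.000j on G[4,6]
R5: Y=0.001686+0.000j on G[0,6]
I1: z[5]−=0.711, z[2]+=0.711
L3: Y=0.000-0.009218j on G[1,7]
L4: Y=0.000-1.342j on G[7,0]
R6: Y=0.001312+0.000j on G[7,1]
R7: Y=0.001629+0.000j on G[3,2]
V1: row V0−V5=4.71, i_V1 at 0,5
solve → V1=-4.131-1.290j, V2=-3.571-5.790j, V3=-4.678-1.209j, V4=-3.691-5.712j, V5=-4.710+0.000j, V6=-3.560-5.510j, V7=0.009871-0.07561j
aux → i_V1=-0.1074-0.02253j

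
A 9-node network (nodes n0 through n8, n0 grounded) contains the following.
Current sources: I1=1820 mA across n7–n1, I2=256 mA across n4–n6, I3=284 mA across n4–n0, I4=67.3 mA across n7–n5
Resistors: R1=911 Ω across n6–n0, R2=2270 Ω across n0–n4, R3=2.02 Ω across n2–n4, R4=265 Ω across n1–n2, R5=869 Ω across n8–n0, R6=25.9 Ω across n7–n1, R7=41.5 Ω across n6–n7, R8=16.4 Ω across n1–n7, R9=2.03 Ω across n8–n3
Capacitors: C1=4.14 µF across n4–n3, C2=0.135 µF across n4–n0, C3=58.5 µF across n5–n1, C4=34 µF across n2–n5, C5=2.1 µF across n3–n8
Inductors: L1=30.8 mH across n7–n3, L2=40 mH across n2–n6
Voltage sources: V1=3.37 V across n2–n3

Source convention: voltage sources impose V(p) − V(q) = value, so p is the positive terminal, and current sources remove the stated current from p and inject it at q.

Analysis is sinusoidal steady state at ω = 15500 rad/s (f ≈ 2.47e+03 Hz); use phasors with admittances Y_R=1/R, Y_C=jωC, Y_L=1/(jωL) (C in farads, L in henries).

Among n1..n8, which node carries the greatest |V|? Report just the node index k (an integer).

Apply KCL at each of the 8 non-ground nodes and solve the resulting linear system.
Node n1: branches {I1, R4, R6, C3, R8} → V_1 = -63.48+50.65j
Node n2: branches {R3, R4, C4, L2, V1} → V_2 = -63.25+51.59j
Node n3: branches {C1, L1, R9, C5, V1} → V_3 = -66.62+51.59j
Node n4: branches {R2, C1, R3, I2, C2, I3} → V_4 = -64.08+51.49j
Node n5: branches {C3, C4, I4} → V_5 = -63.40+50.95j
Node n6: branches {R1, I2, R7, L2} → V_6 = -65.18+47.54j
Node n7: branches {I1, L1, R6, R7, R8, I4} → V_7 = -79.04+49.83j
Node n8: branches {R5, R9, C5} → V_8 = -66.47+51.46j
Source currents: i(V1)=-0.07950-0.1298j

7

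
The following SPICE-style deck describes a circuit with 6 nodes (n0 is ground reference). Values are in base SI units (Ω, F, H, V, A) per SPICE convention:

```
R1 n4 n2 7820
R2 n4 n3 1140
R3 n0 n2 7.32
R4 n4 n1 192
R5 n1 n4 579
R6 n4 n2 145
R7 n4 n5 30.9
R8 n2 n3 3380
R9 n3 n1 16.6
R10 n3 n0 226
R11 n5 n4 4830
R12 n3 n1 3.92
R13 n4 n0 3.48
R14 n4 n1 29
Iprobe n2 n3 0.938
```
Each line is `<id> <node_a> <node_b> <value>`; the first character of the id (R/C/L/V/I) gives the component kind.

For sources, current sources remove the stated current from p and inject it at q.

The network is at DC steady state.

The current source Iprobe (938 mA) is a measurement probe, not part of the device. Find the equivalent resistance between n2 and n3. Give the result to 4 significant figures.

R_eq = 32.90 Ω

Apply KCL at each of the 5 non-ground nodes and solve the resulting linear system.
Node n1: branches {R4, R5, R9, R12, R14} → V_1 = 21.98
Node n2: branches {R1, R3, R6, R8, Iprobe} → V_2 = -6.338
Node n3: branches {R2, R8, R9, R10, R12, Iprobe} → V_3 = 24.52
Node n4: branches {R1, R2, R4, R5, R6, R7, R11, R13, R14} → V_4 = 2.636
Node n5: branches {R7, R11} → V_5 = 2.636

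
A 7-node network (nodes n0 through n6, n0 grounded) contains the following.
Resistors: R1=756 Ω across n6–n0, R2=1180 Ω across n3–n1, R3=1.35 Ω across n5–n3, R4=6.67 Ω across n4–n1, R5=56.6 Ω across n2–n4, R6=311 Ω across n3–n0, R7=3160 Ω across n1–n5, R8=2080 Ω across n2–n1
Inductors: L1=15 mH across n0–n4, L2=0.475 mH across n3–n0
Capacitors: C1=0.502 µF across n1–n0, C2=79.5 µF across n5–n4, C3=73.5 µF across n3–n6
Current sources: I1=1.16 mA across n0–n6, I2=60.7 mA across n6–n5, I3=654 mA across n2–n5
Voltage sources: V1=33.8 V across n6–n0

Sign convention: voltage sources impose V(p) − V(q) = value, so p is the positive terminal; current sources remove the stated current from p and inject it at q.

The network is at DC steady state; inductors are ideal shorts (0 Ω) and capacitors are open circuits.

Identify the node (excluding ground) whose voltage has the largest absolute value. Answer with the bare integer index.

2

Apply KCL at each of the 6 non-ground nodes and solve the resulting linear system.
Node n1: branches {C1, R2, R4, R7, R8} → V_1 = -0.1123
Node n2: branches {R5, I3, R8} → V_2 = -36.04
Node n3: branches {R2, R3, R6, L2, C3} → V_3 = 0.000
Node n4: branches {L1, R4, R5, C2} → V_4 = 0.000
Node n5: branches {R3, I2, R7, C2, I3} → V_5 = 0.9644
Node n6: branches {R1, I1, I2, C3, V1} → V_6 = 33.80
Source currents: i(L1)=0.6536, i(L2)=0.7143, i(V1)=-0.1042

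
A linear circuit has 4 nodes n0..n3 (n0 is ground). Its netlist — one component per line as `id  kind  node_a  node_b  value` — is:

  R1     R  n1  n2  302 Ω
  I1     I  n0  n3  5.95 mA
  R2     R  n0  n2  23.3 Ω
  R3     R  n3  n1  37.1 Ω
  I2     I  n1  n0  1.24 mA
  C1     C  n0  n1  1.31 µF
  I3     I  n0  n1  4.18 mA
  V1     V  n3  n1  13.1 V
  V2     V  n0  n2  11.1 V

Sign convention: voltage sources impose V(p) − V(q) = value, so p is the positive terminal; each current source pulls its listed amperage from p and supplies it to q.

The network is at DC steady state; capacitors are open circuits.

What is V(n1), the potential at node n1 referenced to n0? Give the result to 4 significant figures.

-8.415 V

MNA unknowns: 3 node voltages V₁..V_3 plus 2 source currents (V1, V2)
R1: Y=0.003311 on G[1,2]
I1: z[0]−=0.00595, z[3]+=0.00595
R2: Y=0.04292 on G[0,2]
R3: Y=0.02695 on G[3,1]
I2: z[1]−=0.00124, z[0]+=0.00124
C1: Y=0.000 on G[0,1]
I3: z[0]−=0.00418, z[1]+=0.00418
V1: row V3−V1=13.1, i_V1 at 3,1
V2: row V0−V2=11.1, i_V2 at 0,2
solve → V1=-8.415, V2=-11.10, V3=4.685
aux → i_V1=-0.3471, i_V2=-0.4853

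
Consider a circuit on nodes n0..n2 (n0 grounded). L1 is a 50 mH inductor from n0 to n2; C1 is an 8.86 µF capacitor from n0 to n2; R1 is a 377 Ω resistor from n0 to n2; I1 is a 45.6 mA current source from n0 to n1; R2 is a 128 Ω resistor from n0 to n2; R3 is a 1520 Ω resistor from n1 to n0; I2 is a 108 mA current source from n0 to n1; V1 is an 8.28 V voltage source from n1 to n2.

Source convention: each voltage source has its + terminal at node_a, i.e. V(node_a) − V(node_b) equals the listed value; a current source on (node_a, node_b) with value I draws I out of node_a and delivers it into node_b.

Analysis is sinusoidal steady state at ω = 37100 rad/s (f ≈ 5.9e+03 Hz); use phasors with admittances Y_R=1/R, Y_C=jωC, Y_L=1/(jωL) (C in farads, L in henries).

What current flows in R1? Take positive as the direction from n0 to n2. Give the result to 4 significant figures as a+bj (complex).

-4.054e-05+0.001196j A

Apply KCL at each of the 2 non-ground nodes and solve the resulting linear system.
Node n1: branches {I1, R3, I2, V1} → V_1 = 8.295-0.4509j
Node n2: branches {L1, C1, R1, R2, V1} → V_2 = 0.01528-0.4509j
Source currents: i(V1)=0.1481+0.0002967j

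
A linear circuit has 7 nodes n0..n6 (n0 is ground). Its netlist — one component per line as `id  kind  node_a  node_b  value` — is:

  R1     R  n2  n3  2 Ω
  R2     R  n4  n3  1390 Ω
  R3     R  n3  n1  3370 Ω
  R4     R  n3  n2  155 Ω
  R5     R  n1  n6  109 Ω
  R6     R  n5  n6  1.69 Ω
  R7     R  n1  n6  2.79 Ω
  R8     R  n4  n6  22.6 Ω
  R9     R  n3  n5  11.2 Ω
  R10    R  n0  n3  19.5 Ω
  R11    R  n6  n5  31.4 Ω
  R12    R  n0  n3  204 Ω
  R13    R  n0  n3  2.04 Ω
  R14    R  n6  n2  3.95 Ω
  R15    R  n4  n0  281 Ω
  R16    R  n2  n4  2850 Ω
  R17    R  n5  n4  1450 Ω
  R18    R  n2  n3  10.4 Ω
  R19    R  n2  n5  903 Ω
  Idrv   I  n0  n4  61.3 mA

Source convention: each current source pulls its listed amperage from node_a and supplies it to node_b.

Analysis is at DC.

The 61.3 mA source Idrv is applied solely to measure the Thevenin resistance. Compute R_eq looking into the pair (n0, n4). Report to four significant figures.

R_eq = 24.86 Ω

Apply KCL at each of the 6 non-ground nodes and solve the resulting linear system.
Node n1: branches {R3, R5, R7} → V_1 = 0.3138
Node n2: branches {R1, R4, R14, R16, R18, R19} → V_2 = 0.1656
Node n3: branches {R1, R2, R3, R4, R9, R10, R12, R13, R18} → V_3 = 0.1023
Node n4: branches {R2, R8, R15, R16, R17, Idrv} → V_4 = 1.524
Node n5: branches {R6, R9, R11, R17, R19} → V_5 = 0.2884
Node n6: branches {R5, R6, R7, R8, R11, R14} → V_6 = 0.3140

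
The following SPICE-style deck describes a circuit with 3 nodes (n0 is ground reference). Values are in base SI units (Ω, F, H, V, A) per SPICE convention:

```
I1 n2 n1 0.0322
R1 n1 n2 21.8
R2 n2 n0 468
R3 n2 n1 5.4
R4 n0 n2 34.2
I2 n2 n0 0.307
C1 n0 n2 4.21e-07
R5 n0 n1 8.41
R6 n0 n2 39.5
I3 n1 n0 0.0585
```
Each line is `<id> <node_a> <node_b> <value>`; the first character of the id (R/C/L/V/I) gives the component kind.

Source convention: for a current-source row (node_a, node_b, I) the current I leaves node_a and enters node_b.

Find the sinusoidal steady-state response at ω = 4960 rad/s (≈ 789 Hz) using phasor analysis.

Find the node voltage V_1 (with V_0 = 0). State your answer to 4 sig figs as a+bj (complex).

Element admittances at ω=4960 rad/s:
  I1: injects 0.0322 A into n1 (from n2)
  Y(R1) = 0.04587+0.000j S between n1,n2
  Y(R2) = 0.002137+0.000j S between n2,n0
  Y(R3) = 0.1852+0.000j S between n2,n1
  Y(R4) = 0.02924+0.000j S between n0,n2
  I2: injects 0.307 A into n0 (from n2)
  Y(C1) = 0.000+0.002088j S between n0,n2
  Y(R5) = 0.1189+0.000j S between n0,n1
  Y(R6) = 0.02532+0.000j S between n0,n2
  I3: injects 0.0585 A into n0 (from n1)
Assemble and solve the 2×2 MNA system:
  V(n1)=-1.816+0.02689j  V(n2)=-2.637+0.04072j

-1.816+0.02689j V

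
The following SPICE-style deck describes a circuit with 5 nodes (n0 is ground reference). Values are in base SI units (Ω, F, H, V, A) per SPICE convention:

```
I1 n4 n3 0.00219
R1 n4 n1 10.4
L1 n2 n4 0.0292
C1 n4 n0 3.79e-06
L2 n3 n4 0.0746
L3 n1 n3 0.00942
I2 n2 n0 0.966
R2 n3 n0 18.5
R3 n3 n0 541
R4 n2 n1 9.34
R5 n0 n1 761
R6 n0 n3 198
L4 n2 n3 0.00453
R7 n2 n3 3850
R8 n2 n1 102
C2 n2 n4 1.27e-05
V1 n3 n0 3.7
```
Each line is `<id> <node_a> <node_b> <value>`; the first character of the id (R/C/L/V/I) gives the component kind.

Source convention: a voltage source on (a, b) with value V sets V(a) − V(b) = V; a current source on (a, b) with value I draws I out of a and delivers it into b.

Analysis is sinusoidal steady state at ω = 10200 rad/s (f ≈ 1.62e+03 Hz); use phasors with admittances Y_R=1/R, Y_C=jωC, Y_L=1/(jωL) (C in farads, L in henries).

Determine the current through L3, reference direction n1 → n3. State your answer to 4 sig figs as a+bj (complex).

-0.7477+2.359j A

Element admittances at ω=10200 rad/s:
  I1: injects 0.00219 A into n3 (from n4)
  Y(R1) = 0.09615+0.000j S between n4,n1
  Y(L1) = 0.000-0.003358j S between n2,n4
  Y(C1) = 0.000+0.03866j S between n4,n0
  Y(L2) = 0.000-0.001314j S between n3,n4
  Y(L3) = 0.000-0.01041j S between n1,n3
  I2: injects 0.966 A into n0 (from n2)
  Y(R2) = 0.05405+0.000j S between n3,n0
  Y(R3) = 0.001848+0.000j S between n3,n0
  Y(R4) = 0.1071+0.000j S between n2,n1
  Y(R5) = 0.001314+0.000j S between n0,n1
  Y(R6) = 0.005051+0.000j S between n0,n3
  Y(L4) = 0.000-0.02164j S between n2,n3
  Y(R7) = 0.0002597+0.000j S between n2,n3
  Y(R8) = 0.009804+0.000j S between n2,n1
  Y(C2) = 0.000+0.1295j S between n2,n4
  V1: constraint V(n3)−V(n0) = 3.7
Assemble and solve the 5×5 MNA system:
  V(n1)=-223.0-71.85j  V(n2)=-246.4-73.50j  V(n3)=3.700+0.000j  V(n4)=-205.2-46.28j
  i(V1)=-2.688+8.028j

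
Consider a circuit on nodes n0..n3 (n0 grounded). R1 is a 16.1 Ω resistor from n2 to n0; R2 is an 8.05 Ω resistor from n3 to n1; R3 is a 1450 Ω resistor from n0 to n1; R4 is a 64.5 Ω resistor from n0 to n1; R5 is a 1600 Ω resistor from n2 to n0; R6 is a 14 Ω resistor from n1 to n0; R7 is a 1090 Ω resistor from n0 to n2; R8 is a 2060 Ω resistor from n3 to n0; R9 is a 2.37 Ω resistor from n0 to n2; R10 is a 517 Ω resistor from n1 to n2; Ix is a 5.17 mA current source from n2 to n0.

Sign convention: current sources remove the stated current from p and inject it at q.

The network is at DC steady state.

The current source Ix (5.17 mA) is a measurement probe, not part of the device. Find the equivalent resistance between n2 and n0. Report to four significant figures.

R_eq = 2.051 Ω

Element admittances at DC:
  Y(R1) = 0.06211 S between n2,n0
  Y(R2) = 0.1242 S between n3,n1
  Y(R3) = 0.0006897 S between n0,n1
  Y(R4) = 0.01550 S between n0,n1
  Y(R5) = 0.0006250 S between n2,n0
  Y(R6) = 0.07143 S between n1,n0
  Y(R7) = 0.0009174 S between n0,n2
  Y(R8) = 0.0004854 S between n3,n0
  Y(R9) = 0.4219 S between n0,n2
  Y(R10) = 0.001934 S between n1,n2
  Ix: injects 0.00517 A into n0 (from n2)
Assemble and solve the 3×3 MNA system:
  V(n1)=-0.0002278  V(n2)=-0.01061  V(n3)=-0.0002269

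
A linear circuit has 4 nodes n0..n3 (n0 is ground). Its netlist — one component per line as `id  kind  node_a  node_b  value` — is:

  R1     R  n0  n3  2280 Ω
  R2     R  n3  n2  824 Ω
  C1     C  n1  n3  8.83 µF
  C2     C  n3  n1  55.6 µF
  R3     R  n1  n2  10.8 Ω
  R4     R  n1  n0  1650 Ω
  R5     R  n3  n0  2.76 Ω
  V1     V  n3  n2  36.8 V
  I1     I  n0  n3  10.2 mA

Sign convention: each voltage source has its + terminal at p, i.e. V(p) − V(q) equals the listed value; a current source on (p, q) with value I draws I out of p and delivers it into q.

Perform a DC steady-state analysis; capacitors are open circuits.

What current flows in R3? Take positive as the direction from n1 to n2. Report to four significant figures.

0.02210 A

Element admittances at DC:
  Y(R1) = 0.0004386 S between n0,n3
  Y(R2) = 0.001214 S between n3,n2
  Y(C1) = 0.000 S between n1,n3
  Y(C2) = 0.000 S between n3,n1
  Y(R3) = 0.09259 S between n1,n2
  Y(R4) = 0.0006061 S between n1,n0
  Y(R5) = 0.3623 S between n3,n0
  V1: constraint V(n3)−V(n2) = 36.8
  I1: injects 0.0102 A into n3 (from n0)
Assemble and solve the 4×4 MNA system:
  V(n1)=-36.47  V(n2)=-36.71  V(n3)=0.08905
  i(V1)=-0.06676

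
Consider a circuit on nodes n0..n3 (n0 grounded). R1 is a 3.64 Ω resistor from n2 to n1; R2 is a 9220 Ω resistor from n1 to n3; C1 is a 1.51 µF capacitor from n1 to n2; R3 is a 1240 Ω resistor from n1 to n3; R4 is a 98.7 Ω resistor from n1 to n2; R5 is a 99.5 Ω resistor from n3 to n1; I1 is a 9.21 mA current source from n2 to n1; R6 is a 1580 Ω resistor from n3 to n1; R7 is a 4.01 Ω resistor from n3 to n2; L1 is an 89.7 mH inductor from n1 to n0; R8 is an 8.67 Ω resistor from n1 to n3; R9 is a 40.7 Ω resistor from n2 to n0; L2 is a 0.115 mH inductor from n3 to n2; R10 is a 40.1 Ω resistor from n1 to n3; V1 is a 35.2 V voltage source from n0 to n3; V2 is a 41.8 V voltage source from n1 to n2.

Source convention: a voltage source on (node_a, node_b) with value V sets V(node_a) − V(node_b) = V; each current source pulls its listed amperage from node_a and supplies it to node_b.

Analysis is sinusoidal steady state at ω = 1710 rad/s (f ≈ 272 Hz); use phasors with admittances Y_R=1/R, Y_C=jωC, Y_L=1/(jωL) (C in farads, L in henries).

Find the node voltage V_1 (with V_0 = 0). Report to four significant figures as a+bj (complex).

6.502-1.069j V

Element admittances at ω=1710 rad/s:
  Y(R1) = 0.2747+0.000j S between n2,n1
  Y(R2) = 0.0001085+0.000j S between n1,n3
  Y(C1) = 0.000+0.002582j S between n1,n2
  Y(R3) = 0.0008065+0.000j S between n1,n3
  Y(R4) = 0.01013+0.000j S between n1,n2
  Y(R5) = 0.01005+0.000j S between n3,n1
  I1: injects 0.00921 A into n1 (from n2)
  Y(R6) = 0.0006329+0.000j S between n3,n1
  Y(R7) = 0.2494+0.000j S between n3,n2
  Y(L1) = 0.000-0.006519j S between n1,n0
  Y(R8) = 0.1153+0.000j S between n1,n3
  Y(R9) = 0.02457+0.000j S between n2,n0
  Y(L2) = 0.000-5.085j S between n3,n2
  Y(R10) = 0.02494+0.000j S between n1,n3
  V1: constraint V(n0)−V(n3) = 35.2
  V2: constraint V(n1)−V(n2) = 41.8
Assemble and solve the 5×5 MNA system:
  V(n1)=6.502-1.069j  V(n2)=-35.30-1.069j  V(n3)=-35.20+0.000j
  i(V1)=-0.8742-0.06865j  i(V2)=-18.22+0.09678j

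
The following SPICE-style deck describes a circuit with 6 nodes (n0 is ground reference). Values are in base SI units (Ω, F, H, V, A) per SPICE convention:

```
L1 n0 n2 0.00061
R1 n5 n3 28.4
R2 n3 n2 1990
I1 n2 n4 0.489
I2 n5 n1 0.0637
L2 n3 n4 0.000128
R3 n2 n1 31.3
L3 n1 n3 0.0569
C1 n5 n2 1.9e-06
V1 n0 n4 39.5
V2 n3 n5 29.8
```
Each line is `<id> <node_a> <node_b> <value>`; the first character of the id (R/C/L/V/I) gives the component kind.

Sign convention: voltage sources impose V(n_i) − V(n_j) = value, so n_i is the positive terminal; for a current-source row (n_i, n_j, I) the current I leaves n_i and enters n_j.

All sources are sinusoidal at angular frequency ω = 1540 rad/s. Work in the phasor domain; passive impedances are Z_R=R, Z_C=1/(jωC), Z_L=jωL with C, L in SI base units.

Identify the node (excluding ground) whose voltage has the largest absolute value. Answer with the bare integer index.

5

Element admittances at ω=1540 rad/s:
  Y(L1) = 0.000-1.065j S between n0,n2
  Y(R1) = 0.03521+0.000j S between n5,n3
  Y(R2) = 0.0005025+0.000j S between n3,n2
  I1: injects 0.489 A into n4 (from n2)
  I2: injects 0.0637 A into n1 (from n5)
  Y(L2) = 0.000-5.073j S between n3,n4
  Y(R3) = 0.03195+0.000j S between n2,n1
  Y(L3) = 0.000-0.01141j S between n1,n3
  Y(C1) = 0.000+0.002926j S between n5,n2
  V1: constraint V(n0)−V(n4) = 39.5
  V2: constraint V(n3)−V(n5) = 29.8
Assemble and solve the 7×7 MNA system:
  V(n1)=-2.696+12.58j  V(n2)=-0.2046-0.5543j  V(n3)=-39.46+0.01991j  V(n4)=-39.50+0.000j  V(n5)=-69.26+0.01991j
  i(V1)=-0.5900+0.2178j  i(V2)=-0.9873-0.2020j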